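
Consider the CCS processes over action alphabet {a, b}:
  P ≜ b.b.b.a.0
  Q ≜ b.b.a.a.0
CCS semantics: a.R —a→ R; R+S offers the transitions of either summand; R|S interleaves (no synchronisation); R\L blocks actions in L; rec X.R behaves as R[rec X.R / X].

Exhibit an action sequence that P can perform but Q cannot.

Reachable graph of P (5 states):
  u0 = b.b.b.a.0 ⊢ ··b··> u1
  u1 = b.b.a.0 ⊢ ··b··> u2
  u2 = b.a.0 ⊢ ··b··> u3
  u3 = a.0 ⊢ ··a··> u4
  u4 = 0 ⊢ stopped
Reachable graph of Q (5 states):
  v0 = b.b.a.a.0 ⊢ ··b··> v1
  v1 = b.a.a.0 ⊢ ··b··> v2
  v2 = a.a.0 ⊢ ··a··> v3
  v3 = a.0 ⊢ ··a··> v4
  v4 = 0 ⊢ stopped
Executing bbb from P (initial set {u0}):
  [1] b ⇒ {u1}
  [2] b ⇒ {u2}
  [3] b ⇒ {u3}
  P completes σ.
Executing bbb from Q (initial set {v0}):
  [1] b ⇒ {v1}
  [2] b ⇒ {v2}
  [3] b ⇒ ∅ (Q stuck)

bbb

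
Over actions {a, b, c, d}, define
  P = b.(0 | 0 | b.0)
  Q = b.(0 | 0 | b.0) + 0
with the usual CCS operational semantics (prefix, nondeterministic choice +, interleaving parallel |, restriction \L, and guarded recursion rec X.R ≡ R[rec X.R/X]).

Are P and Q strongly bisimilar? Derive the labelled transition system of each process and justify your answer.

Reachable graph of P (3 states):
  u0 = b.(0 | 0 | b.0) ⊢ --b--▸ u1
  u1 = 0 | 0 | b.0 ⊢ --b--▸ u2
  u2 = 0 | 0 | 0 ⊢ ·
Reachable graph of Q (3 states):
  v0 = b.(0 | 0 | b.0) + 0 ⊢ --b--▸ v1
  v1 = 0 | 0 | b.0 ⊢ --b--▸ v2
  v2 = 0 | 0 | 0 ⊢ ·
Coarsest stable partition (strong bisimilarity classes):
  B0 = {u0, v0}
  B1 = {u1, v1}
  B2 = {u2, v2}
u0 ∈ B0, v0 ∈ B0 → same block

bisimilar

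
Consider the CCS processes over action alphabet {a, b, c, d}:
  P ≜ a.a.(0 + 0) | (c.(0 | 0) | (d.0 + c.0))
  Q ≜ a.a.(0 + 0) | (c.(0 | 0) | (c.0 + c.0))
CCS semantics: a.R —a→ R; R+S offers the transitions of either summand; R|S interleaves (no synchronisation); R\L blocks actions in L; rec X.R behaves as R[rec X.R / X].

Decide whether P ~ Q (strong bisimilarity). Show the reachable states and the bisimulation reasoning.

not bisimilar

P's transition system — 12 states:
  p0 = a.a.(0 + 0) | (c.(0 | 0) | (d.0 + c.0)) :: --a--▸ p1, --c--▸ p2, --c--▸ p3, --d--▸ p3
  p1 = a.(0 + 0) | (c.(0 | 0) | (d.0 + c.0)) :: --a--▸ p4, --c--▸ p5, --c--▸ p6, --d--▸ p6
  p2 = a.a.(0 + 0) | (0 | 0 | (d.0 + c.0)) :: --a--▸ p5, --c--▸ p7, --d--▸ p7
  p3 = a.a.(0 + 0) | (c.(0 | 0) | 0) :: --a--▸ p6, --c--▸ p7
  p4 = (0 + 0) | (c.(0 | 0) | (d.0 + c.0)) :: --c--▸ p8, --c--▸ p9, --d--▸ p9
  p5 = a.(0 + 0) | (0 | 0 | (d.0 + c.0)) :: --a--▸ p8, --c--▸ p10, --d--▸ p10
  p6 = a.(0 + 0) | (c.(0 | 0) | 0) :: --a--▸ p9, --c--▸ p10
  p7 = a.a.(0 + 0) | (0 | 0 | 0) :: --a--▸ p10
  p8 = (0 + 0) | (0 | 0 | (d.0 + c.0)) :: --c--▸ p11, --d--▸ p11
  p9 = (0 + 0) | (c.(0 | 0) | 0) :: --c--▸ p11
  p10 = a.(0 + 0) | (0 | 0 | 0) :: --a--▸ p11
  p11 = (0 + 0) | (0 | 0 | 0) :: ∅
Q's transition system — 12 states:
  q0 = a.a.(0 + 0) | (c.(0 | 0) | (c.0 + c.0)) :: --a--▸ q1, --c--▸ q2, --c--▸ q3
  q1 = a.(0 + 0) | (c.(0 | 0) | (c.0 + c.0)) :: --a--▸ q4, --c--▸ q5, --c--▸ q6
  q2 = a.a.(0 + 0) | (0 | 0 | (c.0 + c.0)) :: --a--▸ q5, --c--▸ q7
  q3 = a.a.(0 + 0) | (c.(0 | 0) | 0) :: --a--▸ q6, --c--▸ q7
  q4 = (0 + 0) | (c.(0 | 0) | (c.0 + c.0)) :: --c--▸ q8, --c--▸ q9
  q5 = a.(0 + 0) | (0 | 0 | (c.0 + c.0)) :: --a--▸ q8, --c--▸ q10
  q6 = a.(0 + 0) | (c.(0 | 0) | 0) :: --a--▸ q9, --c--▸ q10
  q7 = a.a.(0 + 0) | (0 | 0 | 0) :: --a--▸ q10
  q8 = (0 + 0) | (0 | 0 | (c.0 + c.0)) :: --c--▸ q11
  q9 = (0 + 0) | (c.(0 | 0) | 0) :: --c--▸ q11
  q10 = a.(0 + 0) | (0 | 0 | 0) :: --a--▸ q11
  q11 = (0 + 0) | (0 | 0 | 0) :: ∅
Coarsest stable partition (strong bisimilarity classes):
  B0 = {p0}
  B1 = {p3, q2, q3}
  B2 = {p7, q7}
  B3 = {p10, q10}
  B4 = {p11, q11}
  B5 = {p6, q5, q6}
  B6 = {p9, q8, q9}
  B7 = {p1}
  B8 = {p5}
  B9 = {p8}
  B10 = {p4}
  B11 = {p2}
  B12 = {q0}
  B13 = {q1}
  B14 = {q4}
p0 ∈ B0, q0 ∈ B12 → different blocks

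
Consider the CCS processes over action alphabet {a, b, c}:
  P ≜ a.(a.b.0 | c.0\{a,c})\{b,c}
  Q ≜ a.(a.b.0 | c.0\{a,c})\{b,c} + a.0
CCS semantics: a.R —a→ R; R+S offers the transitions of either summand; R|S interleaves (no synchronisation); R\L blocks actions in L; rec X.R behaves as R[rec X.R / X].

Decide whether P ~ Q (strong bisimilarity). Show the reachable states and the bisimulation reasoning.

not bisimilar

P's transition system — 3 states:
  m0 = a.(a.b.0 | c.0\{a,c})\{b,c} has moves -a-> m1
  m1 = (a.b.0 | c.0\{a,c})\{b,c} has moves -a-> m2
  m2 = (b.0 | c.0\{a,c})\{b,c} has moves stopped
Q's transition system — 4 states:
  n0 = a.(a.b.0 | c.0\{a,c})\{b,c} + a.0 has moves -a-> n1, -a-> n2
  n1 = (a.b.0 | c.0\{a,c})\{b,c} has moves -a-> n3
  n2 = 0 has moves stopped
  n3 = (b.0 | c.0\{a,c})\{b,c} has moves stopped
Coarsest stable partition (strong bisimilarity classes):
  B0 = {m0}
  B1 = {m1, n1}
  B2 = {m2, n2, n3}
  B3 = {n0}
m0 ∈ B0, n0 ∈ B3 → different blocks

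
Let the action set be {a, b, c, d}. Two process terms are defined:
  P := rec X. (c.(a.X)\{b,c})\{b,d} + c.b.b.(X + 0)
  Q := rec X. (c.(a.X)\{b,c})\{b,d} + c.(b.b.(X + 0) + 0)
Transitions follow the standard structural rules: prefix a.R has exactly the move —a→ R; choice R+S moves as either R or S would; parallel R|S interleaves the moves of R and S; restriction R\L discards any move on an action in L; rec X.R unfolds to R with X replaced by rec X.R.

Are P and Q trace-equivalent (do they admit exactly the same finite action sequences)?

trace-equivalent

P's transition system — 6 states:
  p0 = rec X. (c.(a.X)\{b,c})\{b,d} + c.b.b.(X + 0) → ··c··> p1, ··c··> p2
  p1 = (a.(rec X. (c.(a.X)\{b,c})\{b,d} + c.b.b.(X + 0)))\{b,c}\{b,d} → ··a··> p3
  p2 = b.b.((rec X. (c.(a.X)\{b,c})\{b,d} + c.b.b.(X + 0)) + 0) → ··b··> p4
  p3 = (rec X. (c.(a.X)\{b,c})\{b,d} + c.b.b.(X + 0))\{b,c}\{b,d} → ·
  p4 = b.((rec X. (c.(a.X)\{b,c})\{b,d} + c.b.b.(X + 0)) + 0) → ··b··> p5
  p5 = (rec X. (c.(a.X)\{b,c})\{b,d} + c.b.b.(X + 0)) + 0 → ··c··> p1, ··c··> p2
Q's transition system — 6 states:
  q0 = rec X. (c.(a.X)\{b,c})\{b,d} + c.(b.b.(X + 0) + 0) → ··c··> q1, ··c··> q2
  q1 = (a.(rec X. (c.(a.X)\{b,c})\{b,d} + c.(b.b.(X + 0) + 0)))\{b,c}\{b,d} → ··a··> q3
  q2 = b.b.((rec X. (c.(a.X)\{b,c})\{b,d} + c.(b.b.(X + 0) + 0)) + 0) + 0 → ··b··> q4
  q3 = (rec X. (c.(a.X)\{b,c})\{b,d} + c.(b.b.(X + 0) + 0))\{b,c}\{b,d} → ·
  q4 = b.((rec X. (c.(a.X)\{b,c})\{b,d} + c.(b.b.(X + 0) + 0)) + 0) → ··b··> q5
  q5 = (rec X. (c.(a.X)\{b,c})\{b,d} + c.(b.b.(X + 0) + 0)) + 0 → ··c··> q1, ··c··> q2
Partition-refinement fixed point:
  B0 = {p0, p5, q0, q5}
  B1 = {p2, q2}
  B2 = {p4, q4}
  B3 = {p1, q1}
  B4 = {p3, q3}
p0 ∈ B0, q0 ∈ B0 → same block
Bisimilar ⇒ trace-equivalent.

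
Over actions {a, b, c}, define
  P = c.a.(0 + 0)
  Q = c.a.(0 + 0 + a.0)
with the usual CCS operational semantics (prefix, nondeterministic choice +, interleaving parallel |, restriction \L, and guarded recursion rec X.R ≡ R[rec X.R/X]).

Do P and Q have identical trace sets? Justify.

traces(P) ≠ traces(Q) — witness ⟨caa⟩

P's transition system — 3 states:
  p0 = c.a.(0 + 0) | ··c··> p1
  p1 = a.(0 + 0) | ··a··> p2
  p2 = 0 + 0 | ·
Q's transition system — 4 states:
  q0 = c.a.(0 + 0 + a.0) | ··c··> q1
  q1 = a.(0 + 0 + a.0) | ··a··> q2
  q2 = 0 + 0 + a.0 | ··a··> q3
  q3 = 0 | ·
Trace ⟨caa⟩ through Q, begin at {q0}:
  step 1 (c): {q1}
  step 2 (a): {q2}
  step 3 (a): {q3}
  Q completes σ.
Trace ⟨caa⟩ through P, begin at {p0}:
  step 1 (c): {p1}
  step 2 (a): {p2}
  step 3 (a): no successor for P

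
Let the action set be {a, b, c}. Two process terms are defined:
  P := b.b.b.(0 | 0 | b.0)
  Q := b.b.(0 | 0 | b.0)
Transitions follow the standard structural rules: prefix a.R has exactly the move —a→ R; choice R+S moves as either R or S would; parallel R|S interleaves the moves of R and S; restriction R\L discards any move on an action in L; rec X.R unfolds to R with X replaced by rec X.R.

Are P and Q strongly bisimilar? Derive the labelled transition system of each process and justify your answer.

P's transition system — 5 states:
  u0 = b.b.b.(0 | 0 | b.0) :: -b-> u1
  u1 = b.b.(0 | 0 | b.0) :: -b-> u2
  u2 = b.(0 | 0 | b.0) :: -b-> u3
  u3 = 0 | 0 | b.0 :: -b-> u4
  u4 = 0 | 0 | 0 :: stopped
Q's transition system — 4 states:
  v0 = b.b.(0 | 0 | b.0) :: -b-> v1
  v1 = b.(0 | 0 | b.0) :: -b-> v2
  v2 = 0 | 0 | b.0 :: -b-> v3
  v3 = 0 | 0 | 0 :: stopped
Partition-refinement fixed point:
  B0 = {u0}
  B1 = {u1, v0}
  B2 = {u2, v1}
  B3 = {u3, v2}
  B4 = {u4, v3}
u0 ∈ B0, v0 ∈ B1 → different blocks

P ≁ Q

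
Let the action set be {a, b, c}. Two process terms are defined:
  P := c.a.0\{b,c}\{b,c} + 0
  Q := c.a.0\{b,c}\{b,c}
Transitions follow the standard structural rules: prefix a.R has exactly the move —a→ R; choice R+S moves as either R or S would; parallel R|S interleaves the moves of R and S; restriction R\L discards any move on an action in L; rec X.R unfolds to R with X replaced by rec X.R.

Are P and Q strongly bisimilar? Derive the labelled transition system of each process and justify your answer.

bisimilar

LTS(P): 3 reachable states
  p0 = c.a.0\{b,c}\{b,c} + 0 ⊢ ··c··> p1
  p1 = a.0\{b,c}\{b,c} ⊢ ··a··> p2
  p2 = 0\{b,c}\{b,c} ⊢ (no moves)
LTS(Q): 3 reachable states
  q0 = c.a.0\{b,c}\{b,c} ⊢ ··c··> q1
  q1 = a.0\{b,c}\{b,c} ⊢ ··a··> q2
  q2 = 0\{b,c}\{b,c} ⊢ (no moves)
Coarsest stable partition (strong bisimilarity classes):
  B0 = {p0, q0}
  B1 = {p1, q1}
  B2 = {p2, q2}
p0 ∈ B0, q0 ∈ B0 → same block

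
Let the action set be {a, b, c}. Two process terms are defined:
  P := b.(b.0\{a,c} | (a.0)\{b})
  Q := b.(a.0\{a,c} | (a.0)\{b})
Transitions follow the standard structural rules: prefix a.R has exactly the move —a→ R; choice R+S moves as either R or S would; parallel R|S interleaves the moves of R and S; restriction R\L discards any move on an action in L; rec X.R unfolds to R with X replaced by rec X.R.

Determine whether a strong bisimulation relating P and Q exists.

P ≁ Q

P's transition system — 5 states:
  p0 = b.(b.0\{a,c} | (a.0)\{b}) → —b→ p1
  p1 = b.0\{a,c} | (a.0)\{b} → —a→ p2, —b→ p3
  p2 = b.0\{a,c} | 0\{b} → —b→ p4
  p3 = 0\{a,c} | (a.0)\{b} → —a→ p4
  p4 = 0\{a,c} | 0\{b} → stopped
Q's transition system — 5 states:
  q0 = b.(a.0\{a,c} | (a.0)\{b}) → —b→ q1
  q1 = a.0\{a,c} | (a.0)\{b} → —a→ q2, —a→ q3
  q2 = 0\{a,c} | (a.0)\{b} → —a→ q4
  q3 = a.0\{a,c} | 0\{b} → —a→ q4
  q4 = 0\{a,c} | 0\{b} → stopped
Coarsest stable partition (strong bisimilarity classes):
  B0 = {p0}
  B1 = {p1}
  B2 = {p3, q2, q3}
  B3 = {p4, q4}
  B4 = {p2}
  B5 = {q0}
  B6 = {q1}
p0 ∈ B0, q0 ∈ B5 → different blocks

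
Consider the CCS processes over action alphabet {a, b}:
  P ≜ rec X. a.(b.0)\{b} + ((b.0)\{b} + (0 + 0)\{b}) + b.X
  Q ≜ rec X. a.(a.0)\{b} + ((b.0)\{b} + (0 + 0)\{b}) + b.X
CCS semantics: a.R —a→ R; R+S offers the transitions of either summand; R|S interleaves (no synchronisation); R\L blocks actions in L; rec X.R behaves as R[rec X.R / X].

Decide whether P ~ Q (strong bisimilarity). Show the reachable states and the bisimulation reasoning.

not bisimilar

LTS(P): 2 reachable states
  u0 = rec X. a.(b.0)\{b} + ((b.0)\{b} + (0 + 0)\{b}) + b.X has moves =a=> u1, =b=> u0
  u1 = (b.0)\{b} has moves ∅
LTS(Q): 3 reachable states
  v0 = rec X. a.(a.0)\{b} + ((b.0)\{b} + (0 + 0)\{b}) + b.X has moves =a=> v1, =b=> v0
  v1 = (a.0)\{b} has moves =a=> v2
  v2 = 0\{b} has moves ∅
Bisimilarity quotient blocks:
  B0 = {u0}
  B1 = {u1, v2}
  B2 = {v0}
  B3 = {v1}
u0 ∈ B0, v0 ∈ B2 → different blocks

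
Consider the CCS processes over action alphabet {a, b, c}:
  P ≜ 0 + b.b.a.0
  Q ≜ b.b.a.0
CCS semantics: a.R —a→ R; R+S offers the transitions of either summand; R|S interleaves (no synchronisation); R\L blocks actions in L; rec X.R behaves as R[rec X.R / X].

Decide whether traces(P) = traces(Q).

Reachable graph of P (4 states):
  u0 = 0 + b.b.a.0 → =b=> u1
  u1 = b.a.0 → =b=> u2
  u2 = a.0 → =a=> u3
  u3 = 0 → (no moves)
Reachable graph of Q (4 states):
  v0 = b.b.a.0 → =b=> v1
  v1 = b.a.0 → =b=> v2
  v2 = a.0 → =a=> v3
  v3 = 0 → (no moves)
Partition-refinement fixed point:
  B0 = {u0, v0}
  B1 = {u1, v1}
  B2 = {u2, v2}
  B3 = {u3, v3}
u0 ∈ B0, v0 ∈ B0 → same block
Bisimilar ⇒ trace-equivalent.

trace-equivalent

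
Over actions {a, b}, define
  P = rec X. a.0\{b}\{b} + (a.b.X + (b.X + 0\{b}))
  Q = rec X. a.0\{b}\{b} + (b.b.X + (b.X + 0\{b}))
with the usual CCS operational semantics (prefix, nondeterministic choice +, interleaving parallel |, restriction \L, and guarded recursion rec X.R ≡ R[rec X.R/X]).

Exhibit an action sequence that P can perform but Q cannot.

ab

Reachable graph of P (3 states):
  m0 = rec X. a.0\{b}\{b} + (a.b.X + (b.X + 0\{b})) | -a-> m1, -a-> m2, -b-> m0
  m1 = 0\{b}\{b} | ∅
  m2 = b.(rec X. a.0\{b}\{b} + (a.b.X + (b.X + 0\{b}))) | -b-> m0
Reachable graph of Q (3 states):
  n0 = rec X. a.0\{b}\{b} + (b.b.X + (b.X + 0\{b})) | -a-> n1, -b-> n0, -b-> n2
  n1 = 0\{b}\{b} | ∅
  n2 = b.(rec X. a.0\{b}\{b} + (b.b.X + (b.X + 0\{b}))) | -b-> n0
Trace ⟨ab⟩ through P, begin at {m0}:
  step 1 (a): {m1, m2}
  step 2 (b): {m0}
  — P admits the full trace.
Trace ⟨ab⟩ through Q, begin at {n0}:
  step 1 (a): {n1}
  step 2 (b): ∅  — Q cannot continue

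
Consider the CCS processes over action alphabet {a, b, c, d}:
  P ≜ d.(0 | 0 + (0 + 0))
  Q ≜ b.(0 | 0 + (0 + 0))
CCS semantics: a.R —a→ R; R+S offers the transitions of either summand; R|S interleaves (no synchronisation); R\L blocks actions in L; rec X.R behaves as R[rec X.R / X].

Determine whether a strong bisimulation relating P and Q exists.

P's transition system — 2 states:
  u0 = d.(0 | 0 + (0 + 0)) ⊢ -d-> u1
  u1 = 0 | 0 + (0 + 0) ⊢ stopped
Q's transition system — 2 states:
  v0 = b.(0 | 0 + (0 + 0)) ⊢ -b-> v1
  v1 = 0 | 0 + (0 + 0) ⊢ stopped
Coarsest stable partition (strong bisimilarity classes):
  B0 = {u0}
  B1 = {u1, v1}
  B2 = {v0}
u0 ∈ B0, v0 ∈ B2 → different blocks

NO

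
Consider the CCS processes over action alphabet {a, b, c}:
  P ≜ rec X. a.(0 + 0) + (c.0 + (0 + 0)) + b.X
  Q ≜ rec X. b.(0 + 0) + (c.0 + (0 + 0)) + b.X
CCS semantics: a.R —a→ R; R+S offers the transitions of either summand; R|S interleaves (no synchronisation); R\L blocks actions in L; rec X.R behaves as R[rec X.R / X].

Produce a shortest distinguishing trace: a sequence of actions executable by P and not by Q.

a

P's transition system — 3 states:
  p0 = rec X. a.(0 + 0) + (c.0 + (0 + 0)) + b.X → -a-> p1, -b-> p0, -c-> p2
  p1 = 0 + 0 → ∅
  p2 = 0 → ∅
Q's transition system — 3 states:
  q0 = rec X. b.(0 + 0) + (c.0 + (0 + 0)) + b.X → -b-> q0, -b-> q1, -c-> q2
  q1 = 0 + 0 → ∅
  q2 = 0 → ∅
Trace ⟨a⟩ through P, begin at {p0}:
  [1] a ⇒ {p1}
  P completes σ.
Trace ⟨a⟩ through Q, begin at {q0}:
  [1] a ⇒ ∅ (Q stuck)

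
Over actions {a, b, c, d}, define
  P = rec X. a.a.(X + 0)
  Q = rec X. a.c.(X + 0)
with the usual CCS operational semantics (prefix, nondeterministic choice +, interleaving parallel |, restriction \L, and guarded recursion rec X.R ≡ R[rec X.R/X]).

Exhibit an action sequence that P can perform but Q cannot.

aa

LTS(P): 3 reachable states
  p0 = rec X. a.a.(X + 0) :: ··a··> p1
  p1 = a.((rec X. a.a.(X + 0)) + 0) :: ··a··> p2
  p2 = (rec X. a.a.(X + 0)) + 0 :: ··a··> p1
LTS(Q): 3 reachable states
  q0 = rec X. a.c.(X + 0) :: ··a··> q1
  q1 = c.((rec X. a.c.(X + 0)) + 0) :: ··c··> q2
  q2 = (rec X. a.c.(X + 0)) + 0 :: ··a··> q1
Executing aa from P (initial set {p0}):
  [1] a ⇒ {p1}
  [2] a ⇒ {p2}
  — P admits the full trace.
Executing aa from Q (initial set {q0}):
  [1] a ⇒ {q1}
  [2] a ⇒ no successor for Q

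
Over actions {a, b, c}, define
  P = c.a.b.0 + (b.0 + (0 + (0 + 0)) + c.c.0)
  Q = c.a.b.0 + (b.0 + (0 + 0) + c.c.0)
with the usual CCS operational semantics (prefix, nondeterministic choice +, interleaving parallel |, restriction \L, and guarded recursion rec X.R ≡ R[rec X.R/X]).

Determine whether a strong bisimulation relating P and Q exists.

P's transition system — 5 states:
  s0 = c.a.b.0 + (b.0 + (0 + (0 + 0)) + c.c.0) :: —b→ s1, —c→ s2, —c→ s3
  s1 = 0 :: ∅
  s2 = a.b.0 :: —a→ s4
  s3 = c.0 :: —c→ s1
  s4 = b.0 :: —b→ s1
Q's transition system — 5 states:
  t0 = c.a.b.0 + (b.0 + (0 + 0) + c.c.0) :: —b→ t1, —c→ t2, —c→ t3
  t1 = 0 :: ∅
  t2 = a.b.0 :: —a→ t4
  t3 = c.0 :: —c→ t1
  t4 = b.0 :: —b→ t1
Coarsest stable partition (strong bisimilarity classes):
  B0 = {s0, t0}
  B1 = {s1, t1}
  B2 = {s3, t3}
  B3 = {s2, t2}
  B4 = {s4, t4}
s0 ∈ B0, t0 ∈ B0 → same block

P ~ Q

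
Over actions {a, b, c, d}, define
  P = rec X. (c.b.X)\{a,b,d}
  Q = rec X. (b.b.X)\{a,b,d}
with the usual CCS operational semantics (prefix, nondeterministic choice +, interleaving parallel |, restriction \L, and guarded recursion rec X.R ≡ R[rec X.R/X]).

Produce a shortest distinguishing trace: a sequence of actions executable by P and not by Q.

Reachable graph of P (2 states):
  u0 = rec X. (c.b.X)\{a,b,d} | =c=> u1
  u1 = (b.(rec X. (c.b.X)\{a,b,d}))\{a,b,d} | deadlocked
Reachable graph of Q (1 states):
  v0 = rec X. (b.b.X)\{a,b,d} | deadlocked
Executing c from P (initial set {u0}):
  [1] c ⇒ {u1}
  — P admits the full trace.
Executing c from Q (initial set {v0}):
  [1] c ⇒ ∅  — Q cannot continue

c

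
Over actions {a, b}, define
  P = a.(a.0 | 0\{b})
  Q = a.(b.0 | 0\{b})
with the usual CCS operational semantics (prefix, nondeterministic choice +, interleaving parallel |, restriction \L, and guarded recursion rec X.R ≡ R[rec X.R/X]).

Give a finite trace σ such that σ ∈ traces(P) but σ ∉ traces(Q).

aa

P's transition system — 3 states:
  p0 = a.(a.0 | 0\{b}) :: -a-> p1
  p1 = a.0 | 0\{b} :: -a-> p2
  p2 = 0 | 0\{b} :: deadlocked
Q's transition system — 3 states:
  q0 = a.(b.0 | 0\{b}) :: -a-> q1
  q1 = b.0 | 0\{b} :: -b-> q2
  q2 = 0 | 0\{b} :: deadlocked
Executing aa from P (initial set {p0}):
  after a @ step 1: {p1}
  after a @ step 2: {p2}
  — P admits the full trace.
Executing aa from Q (initial set {q0}):
  after a @ step 1: {q1}
  after a @ step 2: ∅ (Q stuck)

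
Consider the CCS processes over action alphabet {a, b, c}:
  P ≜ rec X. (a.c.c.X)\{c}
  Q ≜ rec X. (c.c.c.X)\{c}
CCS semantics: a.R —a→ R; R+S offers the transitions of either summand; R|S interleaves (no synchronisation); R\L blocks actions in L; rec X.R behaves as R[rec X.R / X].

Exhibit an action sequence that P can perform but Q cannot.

Reachable graph of P (2 states):
  p0 = rec X. (a.c.c.X)\{c} :: -a-> p1
  p1 = (c.c.(rec X. (a.c.c.X)\{c}))\{c} :: stopped
Reachable graph of Q (1 states):
  q0 = rec X. (c.c.c.X)\{c} :: stopped
Executing a from P (initial set {p0}):
  [1] a ⇒ {p1}
  ✓ P
Executing a from Q (initial set {q0}):
  [1] a ⇒ ∅  — Q cannot continue

a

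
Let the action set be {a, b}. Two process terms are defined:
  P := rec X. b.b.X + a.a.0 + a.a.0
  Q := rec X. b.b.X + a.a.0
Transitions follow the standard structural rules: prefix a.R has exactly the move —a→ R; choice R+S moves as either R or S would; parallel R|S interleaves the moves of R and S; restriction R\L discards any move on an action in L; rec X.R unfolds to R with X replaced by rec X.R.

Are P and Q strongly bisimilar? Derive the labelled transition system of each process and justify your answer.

YES

Reachable graph of P (4 states):
  p0 = rec X. b.b.X + a.a.0 + a.a.0 ⊢ -a-> p1, -b-> p2
  p1 = a.0 ⊢ -a-> p3
  p2 = b.(rec X. b.b.X + a.a.0 + a.a.0) ⊢ -b-> p0
  p3 = 0 ⊢ (no moves)
Reachable graph of Q (4 states):
  q0 = rec X. b.b.X + a.a.0 ⊢ -a-> q1, -b-> q2
  q1 = a.0 ⊢ -a-> q3
  q2 = b.(rec X. b.b.X + a.a.0) ⊢ -b-> q0
  q3 = 0 ⊢ (no moves)
Partition-refinement fixed point:
  B0 = {p0, q0}
  B1 = {p2, q2}
  B2 = {p1, q1}
  B3 = {p3, q3}
p0 ∈ B0, q0 ∈ B0 → same block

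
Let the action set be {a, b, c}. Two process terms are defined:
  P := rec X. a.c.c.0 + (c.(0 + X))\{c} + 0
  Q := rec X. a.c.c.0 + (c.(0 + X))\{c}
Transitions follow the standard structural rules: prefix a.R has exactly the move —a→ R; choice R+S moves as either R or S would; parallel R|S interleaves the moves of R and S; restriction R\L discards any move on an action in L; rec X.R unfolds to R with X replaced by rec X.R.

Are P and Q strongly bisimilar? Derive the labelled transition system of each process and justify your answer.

Reachable graph of P (4 states):
  u0 = rec X. a.c.c.0 + (c.(0 + X))\{c} + 0 has moves ··a··> u1
  u1 = c.c.0 has moves ··c··> u2
  u2 = c.0 has moves ··c··> u3
  u3 = 0 has moves stopped
Reachable graph of Q (4 states):
  v0 = rec X. a.c.c.0 + (c.(0 + X))\{c} has moves ··a··> v1
  v1 = c.c.0 has moves ··c··> v2
  v2 = c.0 has moves ··c··> v3
  v3 = 0 has moves stopped
Coarsest stable partition (strong bisimilarity classes):
  B0 = {u0, v0}
  B1 = {u1, v1}
  B2 = {u2, v2}
  B3 = {u3, v3}
u0 ∈ B0, v0 ∈ B0 → same block

bisimilar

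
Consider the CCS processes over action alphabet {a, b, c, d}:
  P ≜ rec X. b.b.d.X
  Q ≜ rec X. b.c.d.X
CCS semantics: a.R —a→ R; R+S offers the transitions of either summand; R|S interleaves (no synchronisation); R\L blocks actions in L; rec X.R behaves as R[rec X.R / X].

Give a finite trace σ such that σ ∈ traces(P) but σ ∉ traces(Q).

P's transition system — 3 states:
  m0 = rec X. b.b.d.X :: --b--▸ m1
  m1 = b.d.(rec X. b.b.d.X) :: --b--▸ m2
  m2 = d.(rec X. b.b.d.X) :: --d--▸ m0
Q's transition system — 3 states:
  n0 = rec X. b.c.d.X :: --b--▸ n1
  n1 = c.d.(rec X. b.c.d.X) :: --c--▸ n2
  n2 = d.(rec X. b.c.d.X) :: --d--▸ n0
Run σ = ⟨bb⟩ on P: start {m0}
  step 1 (b): {m1}
  step 2 (b): {m2}
  P completes σ.
Run σ = ⟨bb⟩ on Q: start {n0}
  step 1 (b): {n1}
  step 2 (b): ∅  — Q cannot continue

bb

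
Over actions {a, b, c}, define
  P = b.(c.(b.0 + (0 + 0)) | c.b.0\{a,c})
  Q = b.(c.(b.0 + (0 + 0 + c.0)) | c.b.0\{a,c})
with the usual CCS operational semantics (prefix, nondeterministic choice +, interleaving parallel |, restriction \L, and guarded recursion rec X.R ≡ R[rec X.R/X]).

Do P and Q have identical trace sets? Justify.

NO — witness ⟨bccc⟩

Reachable graph of P (10 states):
  m0 = b.(c.(b.0 + (0 + 0)) | c.b.0\{a,c}) → -b-> m1
  m1 = c.(b.0 + (0 + 0)) | c.b.0\{a,c} → -c-> m2, -c-> m3
  m2 = (b.0 + (0 + 0)) | c.b.0\{a,c} → -b-> m4, -c-> m5
  m3 = c.(b.0 + (0 + 0)) | b.0\{a,c} → -b-> m6, -c-> m5
  m4 = 0 | c.b.0\{a,c} → -c-> m7
  m5 = (b.0 + (0 + 0)) | b.0\{a,c} → -b-> m7, -b-> m8
  m6 = c.(b.0 + (0 + 0)) | 0\{a,c} → -c-> m8
  m7 = 0 | b.0\{a,c} → -b-> m9
  m8 = (b.0 + (0 + 0)) | 0\{a,c} → -b-> m9
  m9 = 0 | 0\{a,c} → deadlocked
Reachable graph of Q (10 states):
  n0 = b.(c.(b.0 + (0 + 0 + c.0)) | c.b.0\{a,c}) → -b-> n1
  n1 = c.(b.0 + (0 + 0 + c.0)) | c.b.0\{a,c} → -c-> n2, -c-> n3
  n2 = (b.0 + (0 + 0 + c.0)) | c.b.0\{a,c} → -b-> n4, -c-> n4, -c-> n5
  n3 = c.(b.0 + (0 + 0 + c.0)) | b.0\{a,c} → -b-> n6, -c-> n5
  n4 = 0 | c.b.0\{a,c} → -c-> n7
  n5 = (b.0 + (0 + 0 + c.0)) | b.0\{a,c} → -b-> n7, -b-> n8, -c-> n7
  n6 = c.(b.0 + (0 + 0 + c.0)) | 0\{a,c} → -c-> n8
  n7 = 0 | b.0\{a,c} → -b-> n9
  n8 = (b.0 + (0 + 0 + c.0)) | 0\{a,c} → -b-> n9, -c-> n9
  n9 = 0 | 0\{a,c} → deadlocked
Run σ = ⟨bccc⟩ on Q: start {n0}
  step 1 (b): {n1}
  step 2 (c): {n2, n3}
  step 3 (c): {n4, n5}
  step 4 (c): {n7}
  ✓ Q
Run σ = ⟨bccc⟩ on P: start {m0}
  step 1 (b): {m1}
  step 2 (c): {m2, m3}
  step 3 (c): {m5}
  step 4 (c): ∅  — P cannot continue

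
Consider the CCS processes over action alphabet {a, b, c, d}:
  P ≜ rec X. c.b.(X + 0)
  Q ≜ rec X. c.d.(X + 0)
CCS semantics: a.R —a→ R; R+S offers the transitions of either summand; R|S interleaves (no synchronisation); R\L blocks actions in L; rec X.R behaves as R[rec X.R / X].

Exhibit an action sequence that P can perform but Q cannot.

cb

Reachable graph of P (3 states):
  p0 = rec X. c.b.(X + 0) has moves ··c··> p1
  p1 = b.((rec X. c.b.(X + 0)) + 0) has moves ··b··> p2
  p2 = (rec X. c.b.(X + 0)) + 0 has moves ··c··> p1
Reachable graph of Q (3 states):
  q0 = rec X. c.d.(X + 0) has moves ··c··> q1
  q1 = d.((rec X. c.d.(X + 0)) + 0) has moves ··d··> q2
  q2 = (rec X. c.d.(X + 0)) + 0 has moves ··c··> q1
Executing cb from P (initial set {p0}):
  after c @ step 1: {p1}
  after b @ step 2: {p2}
  — P admits the full trace.
Executing cb from Q (initial set {q0}):
  after c @ step 1: {q1}
  after b @ step 2: ∅ (Q stuck)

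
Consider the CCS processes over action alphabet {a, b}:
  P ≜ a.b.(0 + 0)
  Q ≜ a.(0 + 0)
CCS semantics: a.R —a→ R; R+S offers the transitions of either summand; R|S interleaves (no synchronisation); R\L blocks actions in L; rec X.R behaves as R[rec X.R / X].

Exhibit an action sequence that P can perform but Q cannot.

LTS(P): 3 reachable states
  p0 = a.b.(0 + 0) has moves =a=> p1
  p1 = b.(0 + 0) has moves =b=> p2
  p2 = 0 + 0 has moves stopped
LTS(Q): 2 reachable states
  q0 = a.(0 + 0) has moves =a=> q1
  q1 = 0 + 0 has moves stopped
Run σ = ⟨ab⟩ on P: start {p0}
  after a @ step 1: {p1}
  after b @ step 2: {p2}
  — P admits the full trace.
Run σ = ⟨ab⟩ on Q: start {q0}
  after a @ step 1: {q1}
  after b @ step 2: no successor for Q

ab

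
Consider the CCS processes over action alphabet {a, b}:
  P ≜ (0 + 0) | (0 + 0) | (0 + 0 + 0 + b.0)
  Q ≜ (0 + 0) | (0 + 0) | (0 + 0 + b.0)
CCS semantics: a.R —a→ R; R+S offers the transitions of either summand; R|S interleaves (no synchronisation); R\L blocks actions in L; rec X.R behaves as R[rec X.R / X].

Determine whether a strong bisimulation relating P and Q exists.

P ~ Q

LTS(P): 2 reachable states
  s0 = (0 + 0) | (0 + 0) | (0 + 0 + 0 + b.0) → --b--▸ s1
  s1 = (0 + 0) | (0 + 0) | 0 → ·
LTS(Q): 2 reachable states
  t0 = (0 + 0) | (0 + 0) | (0 + 0 + b.0) → --b--▸ t1
  t1 = (0 + 0) | (0 + 0) | 0 → ·
Partition-refinement fixed point:
  B0 = {s0, t0}
  B1 = {s1, t1}
s0 ∈ B0, t0 ∈ B0 → same block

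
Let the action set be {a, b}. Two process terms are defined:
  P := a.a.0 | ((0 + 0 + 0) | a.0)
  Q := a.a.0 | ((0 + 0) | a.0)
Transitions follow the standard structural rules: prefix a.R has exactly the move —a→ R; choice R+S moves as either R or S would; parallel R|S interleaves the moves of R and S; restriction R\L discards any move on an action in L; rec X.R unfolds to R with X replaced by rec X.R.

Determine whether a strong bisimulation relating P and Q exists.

bisimilar

P's transition system — 6 states:
  m0 = a.a.0 | ((0 + 0 + 0) | a.0) ⊢ =a=> m1, =a=> m2
  m1 = a.0 | ((0 + 0 + 0) | a.0) ⊢ =a=> m3, =a=> m4
  m2 = a.a.0 | ((0 + 0 + 0) | 0) ⊢ =a=> m4
  m3 = 0 | ((0 + 0 + 0) | a.0) ⊢ =a=> m5
  m4 = a.0 | ((0 + 0 + 0) | 0) ⊢ =a=> m5
  m5 = 0 | ((0 + 0 + 0) | 0) ⊢ stopped
Q's transition system — 6 states:
  n0 = a.a.0 | ((0 + 0) | a.0) ⊢ =a=> n1, =a=> n2
  n1 = a.0 | ((0 + 0) | a.0) ⊢ =a=> n3, =a=> n4
  n2 = a.a.0 | ((0 + 0) | 0) ⊢ =a=> n4
  n3 = 0 | ((0 + 0) | a.0) ⊢ =a=> n5
  n4 = a.0 | ((0 + 0) | 0) ⊢ =a=> n5
  n5 = 0 | ((0 + 0) | 0) ⊢ stopped
Coarsest stable partition (strong bisimilarity classes):
  B0 = {m0, n0}
  B1 = {m1, m2, n1, n2}
  B2 = {m3, m4, n3, n4}
  B3 = {m5, n5}
m0 ∈ B0, n0 ∈ B0 → same block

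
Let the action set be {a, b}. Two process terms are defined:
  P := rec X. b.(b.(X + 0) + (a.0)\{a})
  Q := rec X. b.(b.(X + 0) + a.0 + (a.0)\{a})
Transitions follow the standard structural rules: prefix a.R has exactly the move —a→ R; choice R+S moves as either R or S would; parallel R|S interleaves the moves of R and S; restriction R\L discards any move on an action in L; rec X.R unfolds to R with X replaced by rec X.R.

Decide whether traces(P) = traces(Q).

LTS(P): 3 reachable states
  s0 = rec X. b.(b.(X + 0) + (a.0)\{a}) has moves -b-> s1
  s1 = b.((rec X. b.(b.(X + 0) + (a.0)\{a})) + 0) + (a.0)\{a} has moves -b-> s2
  s2 = (rec X. b.(b.(X + 0) + (a.0)\{a})) + 0 has moves -b-> s1
LTS(Q): 4 reachable states
  t0 = rec X. b.(b.(X + 0) + a.0 + (a.0)\{a}) has moves -b-> t1
  t1 = b.((rec X. b.(b.(X + 0) + a.0 + (a.0)\{a})) + 0) + a.0 + (a.0)\{a} has moves -a-> t2, -b-> t3
  t2 = 0 has moves deadlocked
  t3 = (rec X. b.(b.(X + 0) + a.0 + (a.0)\{a})) + 0 has moves -b-> t1
Executing ba from Q (initial set {t0}):
  after b @ step 1: {t1}
  after a @ step 2: {t2}
  Q completes σ.
Executing ba from P (initial set {s0}):
  after b @ step 1: {s1}
  after a @ step 2: ∅ (P stuck)

trace-distinct — witness ⟨ba⟩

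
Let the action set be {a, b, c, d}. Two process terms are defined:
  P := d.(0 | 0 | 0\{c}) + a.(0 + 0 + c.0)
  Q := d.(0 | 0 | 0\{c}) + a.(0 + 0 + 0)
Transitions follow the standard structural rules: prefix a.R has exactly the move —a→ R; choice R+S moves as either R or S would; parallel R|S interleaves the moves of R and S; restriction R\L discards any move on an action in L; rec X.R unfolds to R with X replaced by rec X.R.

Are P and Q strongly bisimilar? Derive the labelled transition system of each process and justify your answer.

P's transition system — 4 states:
  p0 = d.(0 | 0 | 0\{c}) + a.(0 + 0 + c.0) | --a--▸ p1, --d--▸ p2
  p1 = 0 + 0 + c.0 | --c--▸ p3
  p2 = 0 | 0 | 0\{c} | stopped
  p3 = 0 | stopped
Q's transition system — 3 states:
  q0 = d.(0 | 0 | 0\{c}) + a.(0 + 0 + 0) | --a--▸ q1, --d--▸ q2
  q1 = 0 + 0 + 0 | stopped
  q2 = 0 | 0 | 0\{c} | stopped
Coarsest stable partition (strong bisimilarity classes):
  B0 = {p0}
  B1 = {p2, p3, q1, q2}
  B2 = {p1}
  B3 = {q0}
p0 ∈ B0, q0 ∈ B3 → different blocks

P ≁ Q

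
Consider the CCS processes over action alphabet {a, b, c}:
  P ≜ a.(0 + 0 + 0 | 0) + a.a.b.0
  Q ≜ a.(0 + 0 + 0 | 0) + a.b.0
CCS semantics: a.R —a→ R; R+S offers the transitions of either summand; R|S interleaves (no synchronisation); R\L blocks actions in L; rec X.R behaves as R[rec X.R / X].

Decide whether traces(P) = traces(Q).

Reachable graph of P (5 states):
  s0 = a.(0 + 0 + 0 | 0) + a.a.b.0 has moves =a=> s1, =a=> s2
  s1 = 0 + 0 + 0 | 0 has moves (no moves)
  s2 = a.b.0 has moves =a=> s3
  s3 = b.0 has moves =b=> s4
  s4 = 0 has moves (no moves)
Reachable graph of Q (4 states):
  t0 = a.(0 + 0 + 0 | 0) + a.b.0 has moves =a=> t1, =a=> t2
  t1 = 0 + 0 + 0 | 0 has moves (no moves)
  t2 = b.0 has moves =b=> t3
  t3 = 0 has moves (no moves)
Run σ = ⟨aa⟩ on P: start {s0}
  after a @ step 1: {s1, s2}
  after a @ step 2: {s3}
  — P admits the full trace.
Run σ = ⟨aa⟩ on Q: start {t0}
  after a @ step 1: {t1, t2}
  after a @ step 2: no successor for Q

NO — witness ⟨aa⟩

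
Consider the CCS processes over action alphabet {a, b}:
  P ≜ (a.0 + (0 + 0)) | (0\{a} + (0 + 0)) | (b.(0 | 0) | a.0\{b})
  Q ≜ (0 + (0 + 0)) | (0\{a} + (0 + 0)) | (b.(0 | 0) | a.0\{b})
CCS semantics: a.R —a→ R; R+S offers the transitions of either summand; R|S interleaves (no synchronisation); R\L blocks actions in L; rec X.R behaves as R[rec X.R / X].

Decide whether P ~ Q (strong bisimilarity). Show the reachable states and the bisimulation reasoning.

NO

LTS(P): 8 reachable states
  u0 = (a.0 + (0 + 0)) | (0\{a} + (0 + 0)) | (b.(0 | 0) | a.0\{b}) → —a→ u1, —a→ u2, —b→ u3
  u1 = (a.0 + (0 + 0)) | (0\{a} + (0 + 0)) | (b.(0 | 0) | 0\{b}) → —a→ u4, —b→ u5
  u2 = 0 | (0\{a} + (0 + 0)) | (b.(0 | 0) | a.0\{b}) → —a→ u4, —b→ u6
  u3 = (a.0 + (0 + 0)) | (0\{a} + (0 + 0)) | (0 | 0 | a.0\{b}) → —a→ u5, —a→ u6
  u4 = 0 | (0\{a} + (0 + 0)) | (b.(0 | 0) | 0\{b}) → —b→ u7
  u5 = (a.0 + (0 + 0)) | (0\{a} + (0 + 0)) | (0 | 0 | 0\{b}) → —a→ u7
  u6 = 0 | (0\{a} + (0 + 0)) | (0 | 0 | a.0\{b}) → —a→ u7
  u7 = 0 | (0\{a} + (0 + 0)) | (0 | 0 | 0\{b}) → ·
LTS(Q): 4 reachable states
  v0 = (0 + (0 + 0)) | (0\{a} + (0 + 0)) | (b.(0 | 0) | a.0\{b}) → —a→ v1, —b→ v2
  v1 = (0 + (0 + 0)) | (0\{a} + (0 + 0)) | (b.(0 | 0) | 0\{b}) → —b→ v3
  v2 = (0 + (0 + 0)) | (0\{a} + (0 + 0)) | (0 | 0 | a.0\{b}) → —a→ v3
  v3 = (0 + (0 + 0)) | (0\{a} + (0 + 0)) | (0 | 0 | 0\{b}) → ·
Coarsest stable partition (strong bisimilarity classes):
  B0 = {u0}
  B1 = {u1, u2, v0}
  B2 = {u5, u6, v2}
  B3 = {u7, v3}
  B4 = {u4, v1}
  B5 = {u3}
u0 ∈ B0, v0 ∈ B1 → different blocks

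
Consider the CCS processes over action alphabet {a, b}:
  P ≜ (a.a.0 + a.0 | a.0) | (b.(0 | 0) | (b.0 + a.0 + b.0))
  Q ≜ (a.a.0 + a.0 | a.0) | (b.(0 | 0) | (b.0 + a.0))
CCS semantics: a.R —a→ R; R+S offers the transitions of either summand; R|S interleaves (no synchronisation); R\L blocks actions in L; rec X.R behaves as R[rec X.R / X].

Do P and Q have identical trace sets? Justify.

trace-equivalent

Reachable graph of P (24 states):
  m0 = (a.a.0 + a.0 | a.0) | (b.(0 | 0) | (b.0 + a.0 + b.0)) has moves —a→ m1, —a→ m2, —a→ m3, —a→ m4, —b→ m1, —b→ m5
  m1 = (a.a.0 + a.0 | a.0) | (b.(0 | 0) | 0) has moves —a→ m6, —a→ m7, —a→ m8, —b→ m9
  m2 = 0 | a.0 | (b.(0 | 0) | (b.0 + a.0 + b.0)) has moves —a→ m10, —a→ m6, —b→ m11, —b→ m6
  m3 = a.0 | (b.(0 | 0) | (b.0 + a.0 + b.0)) has moves —a→ m12, —a→ m7, —b→ m13, —b→ m7
  m4 = a.0 | 0 | (b.(0 | 0) | (b.0 + a.0 + b.0)) has moves —a→ m10, —a→ m8, —b→ m14, —b→ m8
  m5 = (a.a.0 + a.0 | a.0) | (0 | 0 | (b.0 + a.0 + b.0)) has moves —a→ m11, —a→ m13, —a→ m14, —a→ m9, —b→ m9
  m6 = 0 | a.0 | (b.(0 | 0) | 0) has moves —a→ m15, —b→ m16
  m7 = a.0 | (b.(0 | 0) | 0) has moves —a→ m17, —b→ m18
  m8 = a.0 | 0 | (b.(0 | 0) | 0) has moves —a→ m15, —b→ m19
  m9 = (a.a.0 + a.0 | a.0) | (0 | 0 | 0) has moves —a→ m16, —a→ m18, —a→ m19
  m10 = 0 | 0 | (b.(0 | 0) | (b.0 + a.0 + b.0)) has moves —a→ m15, —b→ m15, —b→ m20
  m11 = 0 | a.0 | (0 | 0 | (b.0 + a.0 + b.0)) has moves —a→ m16, —a→ m20, —b→ m16
  m12 = 0 | (b.(0 | 0) | (b.0 + a.0 + b.0)) has moves —a→ m17, —b→ m17, —b→ m21
  m13 = a.0 | (0 | 0 | (b.0 + a.0 + b.0)) has moves —a→ m18, —a→ m21, —b→ m18
  m14 = a.0 | 0 | (0 | 0 | (b.0 + a.0 + b.0)) has moves —a→ m19, —a→ m20, —b→ m19
  m15 = 0 | 0 | (b.(0 | 0) | 0) has moves —b→ m22
  m16 = 0 | a.0 | (0 | 0 | 0) has moves —a→ m22
  m17 = 0 | (b.(0 | 0) | 0) has moves —b→ m23
  m18 = a.0 | (0 | 0 | 0) has moves —a→ m23
  m19 = a.0 | 0 | (0 | 0 | 0) has moves —a→ m22
  m20 = 0 | 0 | (0 | 0 | (b.0 + a.0 + b.0)) has moves —a→ m22, —b→ m22
  m21 = 0 | (0 | 0 | (b.0 + a.0 + b.0)) has moves —a→ m23, —b→ m23
  m22 = 0 | 0 | (0 | 0 | 0) has moves ·
  m23 = 0 | (0 | 0 | 0) has moves ·
Reachable graph of Q (24 states):
  n0 = (a.a.0 + a.0 | a.0) | (b.(0 | 0) | (b.0 + a.0)) has moves —a→ n1, —a→ n2, —a→ n3, —a→ n4, —b→ n1, —b→ n5
  n1 = (a.a.0 + a.0 | a.0) | (b.(0 | 0) | 0) has moves —a→ n6, —a→ n7, —a→ n8, —b→ n9
  n2 = 0 | a.0 | (b.(0 | 0) | (b.0 + a.0)) has moves —a→ n10, —a→ n6, —b→ n11, —b→ n6
  n3 = a.0 | (b.(0 | 0) | (b.0 + a.0)) has moves —a→ n12, —a→ n7, —b→ n13, —b→ n7
  n4 = a.0 | 0 | (b.(0 | 0) | (b.0 + a.0)) has moves —a→ n10, —a→ n8, —b→ n14, —b→ n8
  n5 = (a.a.0 + a.0 | a.0) | (0 | 0 | (b.0 + a.0)) has moves —a→ n11, —a→ n13, —a→ n14, —a→ n9, —b→ n9
  n6 = 0 | a.0 | (b.(0 | 0) | 0) has moves —a→ n15, —b→ n16
  n7 = a.0 | (b.(0 | 0) | 0) has moves —a→ n17, —b→ n18
  n8 = a.0 | 0 | (b.(0 | 0) | 0) has moves —a→ n15, —b→ n19
  n9 = (a.a.0 + a.0 | a.0) | (0 | 0 | 0) has moves —a→ n16, —a→ n18, —a→ n19
  n10 = 0 | 0 | (b.(0 | 0) | (b.0 + a.0)) has moves —a→ n15, —b→ n15, —b→ n20
  n11 = 0 | a.0 | (0 | 0 | (b.0 + a.0)) has moves —a→ n16, —a→ n20, —b→ n16
  n12 = 0 | (b.(0 | 0) | (b.0 + a.0)) has moves —a→ n17, —b→ n17, —b→ n21
  n13 = a.0 | (0 | 0 | (b.0 + a.0)) has moves —a→ n18, —a→ n21, —b→ n18
  n14 = a.0 | 0 | (0 | 0 | (b.0 + a.0)) has moves —a→ n19, —a→ n20, —b→ n19
  n15 = 0 | 0 | (b.(0 | 0) | 0) has moves —b→ n22
  n16 = 0 | a.0 | (0 | 0 | 0) has moves —a→ n22
  n17 = 0 | (b.(0 | 0) | 0) has moves —b→ n23
  n18 = a.0 | (0 | 0 | 0) has moves —a→ n23
  n19 = a.0 | 0 | (0 | 0 | 0) has moves —a→ n22
  n20 = 0 | 0 | (0 | 0 | (b.0 + a.0)) has moves —a→ n22, —b→ n22
  n21 = 0 | (0 | 0 | (b.0 + a.0)) has moves —a→ n23, —b→ n23
  n22 = 0 | 0 | (0 | 0 | 0) has moves ·
  n23 = 0 | (0 | 0 | 0) has moves ·
Bisimilarity quotient blocks:
  B0 = {m0, n0}
  B1 = {m2, m3, m4, n2, n3, n4}
  B2 = {m6, m7, m8, n6, n7, n8}
  B3 = {m16, m18, m19, n16, n18, n19}
  B4 = {m22, m23, n22, n23}
  B5 = {m15, m17, n15, n17}
  B6 = {m11, m13, m14, n11, n13, n14}
  B7 = {m20, m21, n20, n21}
  B8 = {m10, m12, n10, n12}
  B9 = {m1, n1}
  B10 = {m9, n9}
  B11 = {m5, n5}
m0 ∈ B0, n0 ∈ B0 → same block
Bisimilar ⇒ trace-equivalent.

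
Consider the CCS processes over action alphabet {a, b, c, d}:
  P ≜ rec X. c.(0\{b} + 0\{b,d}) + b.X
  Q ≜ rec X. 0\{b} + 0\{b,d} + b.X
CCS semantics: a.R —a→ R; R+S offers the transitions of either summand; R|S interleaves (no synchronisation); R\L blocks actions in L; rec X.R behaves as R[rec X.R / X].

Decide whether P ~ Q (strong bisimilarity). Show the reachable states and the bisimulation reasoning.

P ≁ Q

Reachable graph of P (2 states):
  u0 = rec X. c.(0\{b} + 0\{b,d}) + b.X | -b-> u0, -c-> u1
  u1 = 0\{b} + 0\{b,d} | ·
Reachable graph of Q (1 states):
  v0 = rec X. 0\{b} + 0\{b,d} + b.X | -b-> v0
Coarsest stable partition (strong bisimilarity classes):
  B0 = {u0}
  B1 = {u1}
  B2 = {v0}
u0 ∈ B0, v0 ∈ B2 → different blocks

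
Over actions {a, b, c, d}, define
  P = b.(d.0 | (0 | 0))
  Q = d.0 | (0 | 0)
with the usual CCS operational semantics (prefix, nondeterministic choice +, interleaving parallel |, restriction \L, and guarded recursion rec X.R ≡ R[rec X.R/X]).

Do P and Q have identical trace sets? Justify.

P's transition system — 3 states:
  u0 = b.(d.0 | (0 | 0)) has moves -b-> u1
  u1 = d.0 | (0 | 0) has moves -d-> u2
  u2 = 0 | (0 | 0) has moves ·
Q's transition system — 2 states:
  v0 = d.0 | (0 | 0) has moves -d-> v1
  v1 = 0 | (0 | 0) has moves ·
Executing b from P (initial set {u0}):
  [1] b ⇒ {u1}
  — P admits the full trace.
Executing b from Q (initial set {v0}):
  [1] b ⇒ ∅  — Q cannot continue

traces(P) ≠ traces(Q) — witness ⟨b⟩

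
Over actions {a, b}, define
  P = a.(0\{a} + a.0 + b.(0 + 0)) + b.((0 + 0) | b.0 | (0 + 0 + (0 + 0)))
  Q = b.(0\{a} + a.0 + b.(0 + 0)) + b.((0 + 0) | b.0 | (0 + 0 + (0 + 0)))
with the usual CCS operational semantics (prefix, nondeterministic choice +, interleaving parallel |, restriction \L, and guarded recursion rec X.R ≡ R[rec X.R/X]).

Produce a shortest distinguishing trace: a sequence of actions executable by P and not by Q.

a

Reachable graph of P (6 states):
  s0 = a.(0\{a} + a.0 + b.(0 + 0)) + b.((0 + 0) | b.0 | (0 + 0 + (0 + 0))) → --a--▸ s1, --b--▸ s2
  s1 = 0\{a} + a.0 + b.(0 + 0) → --a--▸ s3, --b--▸ s4
  s2 = (0 + 0) | b.0 | (0 + 0 + (0 + 0)) → --b--▸ s5
  s3 = 0 → (no moves)
  s4 = 0 + 0 → (no moves)
  s5 = (0 + 0) | 0 | (0 + 0 + (0 + 0)) → (no moves)
Reachable graph of Q (6 states):
  t0 = b.(0\{a} + a.0 + b.(0 + 0)) + b.((0 + 0) | b.0 | (0 + 0 + (0 + 0))) → --b--▸ t1, --b--▸ t2
  t1 = (0 + 0) | b.0 | (0 + 0 + (0 + 0)) → --b--▸ t3
  t2 = 0\{a} + a.0 + b.(0 + 0) → --a--▸ t4, --b--▸ t5
  t3 = (0 + 0) | 0 | (0 + 0 + (0 + 0)) → (no moves)
  t4 = 0 → (no moves)
  t5 = 0 + 0 → (no moves)
Executing a from P (initial set {s0}):
  after a @ step 1: {s1}
  P completes σ.
Executing a from Q (initial set {t0}):
  after a @ step 1: ∅ (Q stuck)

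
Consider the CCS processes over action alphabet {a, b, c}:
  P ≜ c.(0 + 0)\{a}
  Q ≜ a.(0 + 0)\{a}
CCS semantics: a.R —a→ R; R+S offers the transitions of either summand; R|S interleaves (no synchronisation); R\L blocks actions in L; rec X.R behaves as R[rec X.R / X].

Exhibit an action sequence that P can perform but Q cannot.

c

LTS(P): 2 reachable states
  s0 = c.(0 + 0)\{a} ⊢ -c-> s1
  s1 = (0 + 0)\{a} ⊢ (no moves)
LTS(Q): 2 reachable states
  t0 = a.(0 + 0)\{a} ⊢ -a-> t1
  t1 = (0 + 0)\{a} ⊢ (no moves)
Executing c from P (initial set {s0}):
  step 1 (c): {s1}
  ✓ P
Executing c from Q (initial set {t0}):
  step 1 (c): ∅  — Q cannot continue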